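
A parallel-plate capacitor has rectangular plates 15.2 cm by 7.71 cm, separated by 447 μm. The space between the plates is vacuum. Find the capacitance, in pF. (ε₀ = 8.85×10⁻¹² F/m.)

232 pF

A = 15.2 × 7.71 cm² = 1.17×10⁻² m².
C = ε₀A/d = 8.85×10⁻¹² × 1.17×10⁻² / 4.47×10⁻⁴ = 2.32×10⁻¹⁰ F.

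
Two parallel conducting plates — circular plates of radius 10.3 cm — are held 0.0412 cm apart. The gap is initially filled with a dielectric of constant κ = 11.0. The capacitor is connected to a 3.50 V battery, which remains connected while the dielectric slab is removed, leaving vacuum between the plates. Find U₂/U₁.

Battery connected ⇒ V is held fixed.
C₂ = 0.0909 C₁ and U = ½CV², so U₂/U₁ = C₂/C₁ = 0.0909.

U₂/U₁ ≈ 0.0909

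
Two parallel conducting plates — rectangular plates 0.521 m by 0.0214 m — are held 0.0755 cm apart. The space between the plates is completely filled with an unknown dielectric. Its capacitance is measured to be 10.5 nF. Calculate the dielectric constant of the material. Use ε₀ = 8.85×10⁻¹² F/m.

A = 0.521 × 0.0214 m² = 1.11×10⁻² m².
κ = Cd/(ε₀A) = 1.05×10⁻⁸ × 7.55×10⁻⁴ / (8.85×10⁻¹² × 1.11×10⁻²) = 80.3.

κ ≈ 80.3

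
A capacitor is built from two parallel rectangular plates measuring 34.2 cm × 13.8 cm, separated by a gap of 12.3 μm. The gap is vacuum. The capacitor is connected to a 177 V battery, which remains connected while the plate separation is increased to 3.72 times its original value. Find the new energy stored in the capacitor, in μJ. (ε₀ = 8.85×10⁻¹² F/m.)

U ≈ 143 μJ

A = 34.2 × 13.8 cm² = 4.72×10⁻² m².
Initially C₁ = ε₀A/d = 8.85×10⁻¹² × 4.72×10⁻² / 1.23×10⁻⁵ = 3.40×10⁻⁸ F.
U₁ = 5.32×10⁻⁴ J.
Battery connected ⇒ V is held fixed. C₂ = 0.269 C₁ and U = ½CV², so U₂/U₁ = C₂/C₁ = 0.269.
U₂ = 0.269 × 5.32×10⁻⁴ = 1.43×10⁻⁴ J.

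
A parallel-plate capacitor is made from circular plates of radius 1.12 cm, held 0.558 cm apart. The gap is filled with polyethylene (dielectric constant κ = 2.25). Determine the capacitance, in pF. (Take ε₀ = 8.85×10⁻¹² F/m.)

1.41 pF

A = π(1.12 cm)² = 3.94×10⁻⁴ m².
C = κε₀A/d = 2.25 × 8.85×10⁻¹² × 3.94×10⁻⁴ / 5.58×10⁻³ = 1.41×10⁻¹² F.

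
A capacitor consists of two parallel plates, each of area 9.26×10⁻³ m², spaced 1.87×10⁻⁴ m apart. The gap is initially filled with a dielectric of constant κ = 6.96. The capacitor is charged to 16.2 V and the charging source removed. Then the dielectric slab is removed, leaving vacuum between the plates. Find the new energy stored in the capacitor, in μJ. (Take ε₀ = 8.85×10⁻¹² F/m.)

U ≈ 2.79 μJ

Initially C₁ = κε₀A/d = 6.96 × 8.85×10⁻¹² × 9.26×10⁻³ / 1.87×10⁻⁴ = 3.05×10⁻⁹ F.
U₁ = 4.00×10⁻⁷ J.
Isolated ⇒ Q is held fixed. C₂ = 0.144 C₁ and U = Q²/(2C), so U₂/U₁ = C₁/C₂ = 6.96.
U₂ = 6.96 × 4.00×10⁻⁷ = 2.79×10⁻⁶ J.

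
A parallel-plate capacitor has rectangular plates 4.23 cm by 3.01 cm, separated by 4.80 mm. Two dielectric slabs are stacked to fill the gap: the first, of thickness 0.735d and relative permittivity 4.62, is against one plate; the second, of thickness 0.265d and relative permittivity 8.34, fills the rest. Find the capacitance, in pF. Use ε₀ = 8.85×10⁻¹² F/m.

C ≈ 12.3 pF

A = 4.23 × 3.01 cm² = 1.27×10⁻³ m².
Stacked slabs ⇒ two capacitors in series, each with the full plate area.
C₁ = κ₁ε₀A/d₁ = 4.62 × 8.85×10⁻¹² × 1.27×10⁻³ / 3.53×10⁻³ = 1.48×10⁻¹¹ F.
C₂ = κ₂ε₀A/d₂ = 8.34 × 8.85×10⁻¹² × 1.27×10⁻³ / 1.27×10⁻³ = 7.39×10⁻¹¹ F.
C = (1/C₁ + 1/C₂)⁻¹ = 1.23×10⁻¹¹ F.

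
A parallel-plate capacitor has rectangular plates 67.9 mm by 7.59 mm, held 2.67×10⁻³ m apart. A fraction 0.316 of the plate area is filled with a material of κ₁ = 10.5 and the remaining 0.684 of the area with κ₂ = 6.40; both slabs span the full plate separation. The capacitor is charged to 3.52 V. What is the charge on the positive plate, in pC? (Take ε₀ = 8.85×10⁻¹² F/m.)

Q ≈ 46.3 pC

A = 67.9 × 7.59 mm² = 5.15×10⁻⁴ m².
Side-by-side slabs ⇒ two capacitors in parallel, each spanning the full gap.
C₁ = κ₁ε₀A₁/d = 10.5 × 8.85×10⁻¹² × 1.63×10⁻⁴ / 2.67×10⁻³ = 5.67×10⁻¹² F.
C₂ = κ₂ε₀A₂/d = 6.40 × 8.85×10⁻¹² × 3.53×10⁻⁴ / 2.67×10⁻³ = 7.48×10⁻¹² F.
C = C₁ + C₂ = 1.31×10⁻¹¹ F.
Q = CV = 1.31×10⁻¹¹ × 3.52 = 4.63×10⁻¹¹ C.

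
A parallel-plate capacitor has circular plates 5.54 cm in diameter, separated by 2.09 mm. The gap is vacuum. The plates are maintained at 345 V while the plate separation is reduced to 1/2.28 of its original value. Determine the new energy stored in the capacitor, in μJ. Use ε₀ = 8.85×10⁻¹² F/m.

A = π(5.54/2 cm)² = 2.41×10⁻³ m².
Initially C₁ = ε₀A/d = 8.85×10⁻¹² × 2.41×10⁻³ / 2.09×10⁻³ = 1.02×10⁻¹¹ F.
U₁ = 6.07×10⁻⁷ J.
Battery connected ⇒ V is held fixed. C₂ = 2.28 C₁ and U = ½CV², so U₂/U₁ = C₂/C₁ = 2.28.
U₂ = 2.28 × 6.07×10⁻⁷ = 1.38×10⁻⁶ J.

1.38 μJ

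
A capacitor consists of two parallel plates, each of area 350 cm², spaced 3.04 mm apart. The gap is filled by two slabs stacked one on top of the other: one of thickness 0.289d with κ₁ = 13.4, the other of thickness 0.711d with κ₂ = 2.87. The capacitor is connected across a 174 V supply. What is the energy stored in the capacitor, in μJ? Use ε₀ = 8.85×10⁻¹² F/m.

U ≈ 5.73 μJ

A = 350 cm² = 3.50×10⁻² m².
Stacked slabs ⇒ two capacitors in series, each with the full plate area.
C₁ = κ₁ε₀A/d₁ = 13.4 × 8.85×10⁻¹² × 3.50×10⁻² / 8.79×10⁻⁴ = 4.72×10⁻⁹ F.
C₂ = κ₂ε₀A/d₂ = 2.87 × 8.85×10⁻¹² × 3.50×10⁻² / 2.16×10⁻³ = 4.11×10⁻¹⁰ F.
C = (1/C₁ + 1/C₂)⁻¹ = 3.78×10⁻¹⁰ F.
U = ½CV² = ½ × 3.78×10⁻¹⁰ × (174)² = 5.73×10⁻⁶ J.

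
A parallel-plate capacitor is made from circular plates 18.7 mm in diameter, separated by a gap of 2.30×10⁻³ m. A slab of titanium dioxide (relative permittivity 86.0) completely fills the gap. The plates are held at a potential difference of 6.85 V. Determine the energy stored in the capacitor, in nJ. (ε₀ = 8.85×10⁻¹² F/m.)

A = π(18.7/2 mm)² = 2.75×10⁻⁴ m².
C = κε₀A/d = 86.0 × 8.85×10⁻¹² × 2.75×10⁻⁴ / 2.30×10⁻³ = 9.09×10⁻¹¹ F.
U = ½CV² = ½ × 9.09×10⁻¹¹ × (6.85)² = 2.13×10⁻⁹ J.

U ≈ 2.13 nJ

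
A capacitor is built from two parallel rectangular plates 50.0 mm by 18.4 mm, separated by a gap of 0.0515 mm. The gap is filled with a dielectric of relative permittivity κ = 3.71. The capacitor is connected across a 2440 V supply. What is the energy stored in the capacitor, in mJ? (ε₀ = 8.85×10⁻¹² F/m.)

A = 50.0 × 18.4 mm² = 9.20×10⁻⁴ m².
C = κε₀A/d = 3.71 × 8.85×10⁻¹² × 9.20×10⁻⁴ / 5.15×10⁻⁵ = 5.87×10⁻¹⁰ F.
U = ½CV² = ½ × 5.87×10⁻¹⁰ × (2440)² = 1.75×10⁻³ J.

U ≈ 1.75 mJ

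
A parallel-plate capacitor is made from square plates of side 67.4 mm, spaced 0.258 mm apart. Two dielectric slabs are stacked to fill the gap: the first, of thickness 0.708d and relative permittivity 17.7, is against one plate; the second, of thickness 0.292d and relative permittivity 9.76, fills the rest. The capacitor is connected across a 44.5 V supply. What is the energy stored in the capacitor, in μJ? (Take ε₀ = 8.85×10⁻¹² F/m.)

A = (67.4 mm)² = 4.54×10⁻³ m².
Stacked slabs ⇒ two capacitors in series, each with the full plate area.
C₁ = κ₁ε₀A/d₁ = 17.7 × 8.85×10⁻¹² × 4.54×10⁻³ / 1.83×10⁻⁴ = 3.90×10⁻⁹ F.
C₂ = κ₂ε₀A/d₂ = 9.76 × 8.85×10⁻¹² × 4.54×10⁻³ / 7.53×10⁻⁵ = 5.21×10⁻⁹ F.
C = (1/C₁ + 1/C₂)⁻¹ = 2.23×10⁻⁹ F.
U = ½CV² = ½ × 2.23×10⁻⁹ × (44.5)² = 2.21×10⁻⁶ J.

U ≈ 2.21 μJ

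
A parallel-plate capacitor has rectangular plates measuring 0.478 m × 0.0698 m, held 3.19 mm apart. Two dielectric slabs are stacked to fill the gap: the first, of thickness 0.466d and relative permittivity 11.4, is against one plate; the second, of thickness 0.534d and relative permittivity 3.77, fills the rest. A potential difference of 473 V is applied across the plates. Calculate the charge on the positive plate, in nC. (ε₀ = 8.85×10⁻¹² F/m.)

Q ≈ 240 nC

A = 0.478 × 0.0698 m² = 3.34×10⁻² m².
Stacked slabs ⇒ two capacitors in series, each with the full plate area.
C₁ = κ₁ε₀A/d₁ = 11.4 × 8.85×10⁻¹² × 3.34×10⁻² / 1.49×10⁻³ = 2.26×10⁻⁹ F.
C₂ = κ₂ε₀A/d₂ = 3.77 × 8.85×10⁻¹² × 3.34×10⁻² / 1.70×10⁻³ = 6.53×10⁻¹⁰ F.
C = (1/C₁ + 1/C₂)⁻¹ = 5.07×10⁻¹⁰ F.
Q = CV = 5.07×10⁻¹⁰ × 473 = 2.40×10⁻⁷ C.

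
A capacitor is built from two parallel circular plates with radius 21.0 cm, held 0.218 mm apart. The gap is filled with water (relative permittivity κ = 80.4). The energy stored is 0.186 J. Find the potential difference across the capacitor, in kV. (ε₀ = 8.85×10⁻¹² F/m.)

A = π(21.0 cm)² = 0.139 m².
C = κε₀A/d = 80.4 × 8.85×10⁻¹² × 0.139 / 2.18×10⁻⁴ = 4.52×10⁻⁷ F.
V = √(2U/C) = √(2 × 0.186 / 4.52×10⁻⁷) = 9.07×10² V.

0.907 kV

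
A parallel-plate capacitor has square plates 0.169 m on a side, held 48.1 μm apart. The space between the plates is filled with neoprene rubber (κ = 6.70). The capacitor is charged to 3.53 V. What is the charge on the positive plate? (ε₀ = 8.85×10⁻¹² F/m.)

A = (0.169 m)² = 2.86×10⁻² m².
C = κε₀A/d = 6.70 × 8.85×10⁻¹² × 2.86×10⁻² / 4.81×10⁻⁵ = 3.52×10⁻⁸ F.
Q = CV = 3.52×10⁻⁸ × 3.53 = 1.24×10⁻⁷ C.

124 nC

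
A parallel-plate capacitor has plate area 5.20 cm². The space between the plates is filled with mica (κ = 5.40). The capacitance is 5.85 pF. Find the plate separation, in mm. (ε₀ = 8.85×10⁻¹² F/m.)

A = 5.20 cm² = 5.20×10⁻⁴ m².
d = κε₀A/C = 5.40 × 8.85×10⁻¹² × 5.20×10⁻⁴ / 5.85×10⁻¹² = 4.25×10⁻³ m.

d ≈ 4.25 mm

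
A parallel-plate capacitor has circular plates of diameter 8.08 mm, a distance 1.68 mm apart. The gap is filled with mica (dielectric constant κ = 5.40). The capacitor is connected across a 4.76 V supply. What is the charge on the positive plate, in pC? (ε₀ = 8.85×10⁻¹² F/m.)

A = π(8.08/2 mm)² = 5.13×10⁻⁵ m².
C = κε₀A/d = 5.40 × 8.85×10⁻¹² × 5.13×10⁻⁵ / 1.68×10⁻³ = 1.46×10⁻¹² F.
Q = CV = 1.46×10⁻¹² × 4.76 = 6.94×10⁻¹² C.

6.94 pC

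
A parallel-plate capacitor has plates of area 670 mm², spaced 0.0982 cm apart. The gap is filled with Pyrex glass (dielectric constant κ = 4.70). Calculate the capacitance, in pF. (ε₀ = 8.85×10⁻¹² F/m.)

28.4 pF

A = 670 mm² = 6.70×10⁻⁴ m².
C = κε₀A/d = 4.70 × 8.85×10⁻¹² × 6.70×10⁻⁴ / 9.82×10⁻⁴ = 2.84×10⁻¹¹ F.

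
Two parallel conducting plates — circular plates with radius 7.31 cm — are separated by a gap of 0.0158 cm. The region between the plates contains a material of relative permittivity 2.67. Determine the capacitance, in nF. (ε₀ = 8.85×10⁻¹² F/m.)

A = π(7.31 cm)² = 1.68×10⁻² m².
C = κε₀A/d = 2.67 × 8.85×10⁻¹² × 1.68×10⁻² / 1.58×10⁻⁴ = 2.51×10⁻⁹ F.

2.51 nF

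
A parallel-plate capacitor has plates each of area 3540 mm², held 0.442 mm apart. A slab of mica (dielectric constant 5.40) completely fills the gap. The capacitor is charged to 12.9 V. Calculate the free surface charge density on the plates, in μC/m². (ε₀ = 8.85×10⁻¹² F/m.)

A = 3540 mm² = 3.54×10⁻³ m².
C = κε₀A/d = 5.40 × 8.85×10⁻¹² × 3.54×10⁻³ / 4.42×10⁻⁴ = 3.83×10⁻¹⁰ F.
σ = Q/A = CV/A = 3.83×10⁻¹⁰ × 12.9 / 3.54×10⁻³ = 1.39×10⁻⁶ C/m².

σ ≈ 1.39 μC/m²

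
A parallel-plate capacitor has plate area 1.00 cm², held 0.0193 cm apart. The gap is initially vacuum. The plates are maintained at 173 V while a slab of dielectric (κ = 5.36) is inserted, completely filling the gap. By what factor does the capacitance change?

C₂/C₁ ≈ 5.36

C = κε₀A/d scales with κ, so C₂/C₁ = κ = 5.36.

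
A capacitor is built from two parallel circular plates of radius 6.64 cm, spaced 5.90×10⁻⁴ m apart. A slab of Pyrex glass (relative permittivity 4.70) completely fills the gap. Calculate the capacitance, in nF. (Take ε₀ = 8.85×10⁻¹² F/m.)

0.977 nF

A = π(6.64 cm)² = 1.39×10⁻² m².
C = κε₀A/d = 4.70 × 8.85×10⁻¹² × 1.39×10⁻² / 5.90×10⁻⁴ = 9.77×10⁻¹⁰ F.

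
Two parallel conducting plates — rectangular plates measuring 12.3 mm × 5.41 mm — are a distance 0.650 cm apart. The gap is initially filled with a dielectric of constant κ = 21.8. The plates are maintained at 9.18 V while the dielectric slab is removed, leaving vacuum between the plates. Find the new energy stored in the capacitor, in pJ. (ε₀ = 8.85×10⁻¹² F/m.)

3.82 pJ

A = 12.3 × 5.41 mm² = 6.65×10⁻⁵ m².
Initially C₁ = κε₀A/d = 21.8 × 8.85×10⁻¹² × 6.65×10⁻⁵ / 6.50×10⁻³ = 1.98×10⁻¹² F.
U₁ = 8.32×10⁻¹¹ J.
Battery connected ⇒ V is held fixed. C₂ = 0.0459 C₁ and U = ½CV², so U₂/U₁ = C₂/C₁ = 0.0459.
U₂ = 0.0459 × 8.32×10⁻¹¹ = 3.82×10⁻¹² J.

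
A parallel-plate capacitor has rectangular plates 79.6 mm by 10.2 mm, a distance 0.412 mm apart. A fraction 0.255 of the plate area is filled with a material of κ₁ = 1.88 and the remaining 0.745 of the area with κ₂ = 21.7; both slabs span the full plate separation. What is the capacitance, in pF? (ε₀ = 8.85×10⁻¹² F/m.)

A = 79.6 × 10.2 mm² = 8.12×10⁻⁴ m².
Side-by-side slabs ⇒ two capacitors in parallel, each spanning the full gap.
C₁ = κ₁ε₀A₁/d = 1.88 × 8.85×10⁻¹² × 2.07×10⁻⁴ / 4.12×10⁻⁴ = 8.36×10⁻¹² F.
C₂ = κ₂ε₀A₂/d = 21.7 × 8.85×10⁻¹² × 6.05×10⁻⁴ / 4.12×10⁻⁴ = 2.82×10⁻¹⁰ F.
C = C₁ + C₂ = 2.90×10⁻¹⁰ F.

290 pF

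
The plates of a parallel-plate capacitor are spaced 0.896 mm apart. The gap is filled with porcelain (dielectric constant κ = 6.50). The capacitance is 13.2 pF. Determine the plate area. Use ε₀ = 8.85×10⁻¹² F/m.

206 mm²

A = Cd/(κε₀) = 1.32×10⁻¹¹ × 8.96×10⁻⁴ / (6.50 × 8.85×10⁻¹²) = 2.06×10⁻⁴ m².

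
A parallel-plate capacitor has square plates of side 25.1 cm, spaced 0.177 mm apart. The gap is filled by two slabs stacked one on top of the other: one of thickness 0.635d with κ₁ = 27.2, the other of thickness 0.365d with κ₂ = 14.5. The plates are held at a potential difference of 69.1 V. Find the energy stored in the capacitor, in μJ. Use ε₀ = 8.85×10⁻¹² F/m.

155 μJ

A = (25.1 cm)² = 6.30×10⁻² m².
Stacked slabs ⇒ two capacitors in series, each with the full plate area.
C₁ = κ₁ε₀A/d₁ = 27.2 × 8.85×10⁻¹² × 6.30×10⁻² / 1.12×10⁻⁴ = 1.35×10⁻⁷ F.
C₂ = κ₂ε₀A/d₂ = 14.5 × 8.85×10⁻¹² × 6.30×10⁻² / 6.46×10⁻⁵ = 1.25×10⁻⁷ F.
C = (1/C₁ + 1/C₂)⁻¹ = 6.49×10⁻⁸ F.
U = ½CV² = ½ × 6.49×10⁻⁸ × (69.1)² = 1.55×10⁻⁴ J.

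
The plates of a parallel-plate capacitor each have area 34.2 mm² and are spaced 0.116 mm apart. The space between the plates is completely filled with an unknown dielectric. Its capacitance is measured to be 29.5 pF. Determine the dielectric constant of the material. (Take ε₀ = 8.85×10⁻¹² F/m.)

A = 34.2 mm² = 3.42×10⁻⁵ m².
κ = Cd/(ε₀A) = 2.95×10⁻¹¹ × 1.16×10⁻⁴ / (8.85×10⁻¹² × 3.42×10⁻⁵) = 11.3.

κ ≈ 11.3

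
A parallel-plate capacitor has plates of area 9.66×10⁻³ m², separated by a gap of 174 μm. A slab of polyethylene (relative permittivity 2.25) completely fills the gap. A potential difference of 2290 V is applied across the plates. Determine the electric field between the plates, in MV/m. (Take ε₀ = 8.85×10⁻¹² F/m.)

E ≈ 13.2 MV/m

E = V/d = 2290 / 1.74×10⁻⁴ = 1.32×10⁷ V/m.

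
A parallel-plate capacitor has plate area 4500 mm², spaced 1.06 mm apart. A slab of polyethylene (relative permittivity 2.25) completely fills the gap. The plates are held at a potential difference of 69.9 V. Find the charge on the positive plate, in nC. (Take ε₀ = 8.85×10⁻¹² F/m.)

Q ≈ 5.91 nC

A = 4500 mm² = 4.50×10⁻³ m².
C = κε₀A/d = 2.25 × 8.85×10⁻¹² × 4.50×10⁻³ / 1.06×10⁻³ = 8.45×10⁻¹¹ F.
Q = CV = 8.45×10⁻¹¹ × 69.9 = 5.91×10⁻⁹ C.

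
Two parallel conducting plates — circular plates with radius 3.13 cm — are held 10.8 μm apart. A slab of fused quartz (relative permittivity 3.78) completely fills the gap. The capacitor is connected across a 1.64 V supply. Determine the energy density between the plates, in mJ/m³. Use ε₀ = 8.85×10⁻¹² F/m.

u ≈ 386 mJ/m³

E = V/d = 1.64 / 1.08×10⁻⁵ = 1.52×10⁵ V/m.
u = ½κε₀E² = ½ × 3.78 × 8.85×10⁻¹² × (1.52×10⁵)² = 0.386 J/m³.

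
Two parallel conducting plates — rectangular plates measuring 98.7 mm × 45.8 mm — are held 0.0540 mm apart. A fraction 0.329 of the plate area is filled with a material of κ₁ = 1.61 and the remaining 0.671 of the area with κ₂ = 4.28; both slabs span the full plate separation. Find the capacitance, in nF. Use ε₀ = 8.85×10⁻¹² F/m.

A = 98.7 × 45.8 mm² = 4.52×10⁻³ m².
Side-by-side slabs ⇒ two capacitors in parallel, each spanning the full gap.
C₁ = κ₁ε₀A₁/d = 1.61 × 8.85×10⁻¹² × 1.49×10⁻³ / 5.40×10⁻⁵ = 3.92×10⁻¹⁰ F.
C₂ = κ₂ε₀A₂/d = 4.28 × 8.85×10⁻¹² × 3.03×10⁻³ / 5.40×10⁻⁵ = 2.13×10⁻⁹ F.
C = C₁ + C₂ = 2.52×10⁻⁹ F.

C ≈ 2.52 nF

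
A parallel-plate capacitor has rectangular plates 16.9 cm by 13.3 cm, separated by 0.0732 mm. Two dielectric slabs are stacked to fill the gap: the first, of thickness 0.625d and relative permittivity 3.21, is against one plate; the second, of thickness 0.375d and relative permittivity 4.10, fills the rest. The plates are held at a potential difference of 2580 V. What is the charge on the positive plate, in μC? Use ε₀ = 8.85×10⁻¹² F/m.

A = 16.9 × 13.3 cm² = 2.25×10⁻² m².
Stacked slabs ⇒ two capacitors in series, each with the full plate area.
C₁ = κ₁ε₀A/d₁ = 3.21 × 8.85×10⁻¹² × 2.25×10⁻² / 4.57×10⁻⁵ = 1.40×10⁻⁸ F.
C₂ = κ₂ε₀A/d₂ = 4.10 × 8.85×10⁻¹² × 2.25×10⁻² / 2.75×10⁻⁵ = 2.97×10⁻⁸ F.
C = (1/C₁ + 1/C₂)⁻¹ = 9.50×10⁻⁹ F.
Q = CV = 9.50×10⁻⁹ × 2580 = 2.45×10⁻⁵ C.

24.5 μC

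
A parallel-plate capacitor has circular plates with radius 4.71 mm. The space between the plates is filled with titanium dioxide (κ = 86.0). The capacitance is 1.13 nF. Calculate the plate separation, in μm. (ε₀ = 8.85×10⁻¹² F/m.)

d ≈ 46.9 μm

A = π(4.71 mm)² = 6.97×10⁻⁵ m².
d = κε₀A/C = 86.0 × 8.85×10⁻¹² × 6.97×10⁻⁵ / 1.13×10⁻⁹ = 4.69×10⁻⁵ m.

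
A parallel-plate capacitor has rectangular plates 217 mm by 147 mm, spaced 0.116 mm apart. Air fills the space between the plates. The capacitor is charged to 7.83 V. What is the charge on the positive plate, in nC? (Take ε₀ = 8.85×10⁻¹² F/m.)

A = 217 × 147 mm² = 3.19×10⁻² m².
C = ε₀A/d = 8.85×10⁻¹² × 3.19×10⁻² / 1.16×10⁻⁴ = 2.43×10⁻⁹ F.
Q = CV = 2.43×10⁻⁹ × 7.83 = 1.91×10⁻⁸ C.

Q ≈ 19.1 nC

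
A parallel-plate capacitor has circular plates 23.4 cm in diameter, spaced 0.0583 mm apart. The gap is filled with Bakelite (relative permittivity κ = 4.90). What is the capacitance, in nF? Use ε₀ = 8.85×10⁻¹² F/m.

32.0 nF

A = π(23.4/2 cm)² = 4.30×10⁻² m².
C = κε₀A/d = 4.90 × 8.85×10⁻¹² × 4.30×10⁻² / 5.83×10⁻⁵ = 3.20×10⁻⁸ F.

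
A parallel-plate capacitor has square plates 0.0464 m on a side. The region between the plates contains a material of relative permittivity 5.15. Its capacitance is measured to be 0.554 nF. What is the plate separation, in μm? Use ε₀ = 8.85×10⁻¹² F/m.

177 μm

A = (0.0464 m)² = 2.15×10⁻³ m².
d = κε₀A/C = 5.15 × 8.85×10⁻¹² × 2.15×10⁻³ / 5.54×10⁻¹⁰ = 1.77×10⁻⁴ m.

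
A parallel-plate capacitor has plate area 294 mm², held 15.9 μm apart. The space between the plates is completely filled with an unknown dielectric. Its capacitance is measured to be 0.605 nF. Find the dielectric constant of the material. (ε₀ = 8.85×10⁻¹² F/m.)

A = 294 mm² = 2.94×10⁻⁴ m².
κ = Cd/(ε₀A) = 6.05×10⁻¹⁰ × 1.59×10⁻⁵ / (8.85×10⁻¹² × 2.94×10⁻⁴) = 3.70.

κ ≈ 3.70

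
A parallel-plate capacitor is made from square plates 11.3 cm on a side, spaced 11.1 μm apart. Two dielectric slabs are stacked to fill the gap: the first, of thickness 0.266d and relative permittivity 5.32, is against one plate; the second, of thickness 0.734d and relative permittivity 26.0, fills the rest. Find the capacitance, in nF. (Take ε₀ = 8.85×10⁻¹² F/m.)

130 nF

A = (11.3 cm)² = 1.28×10⁻² m².
Stacked slabs ⇒ two capacitors in series, each with the full plate area.
C₁ = κ₁ε₀A/d₁ = 5.32 × 8.85×10⁻¹² × 1.28×10⁻² / 2.95×10⁻⁶ = 2.04×10⁻⁷ F.
C₂ = κ₂ε₀A/d₂ = 26.0 × 8.85×10⁻¹² × 1.28×10⁻² / 8.15×10⁻⁶ = 3.61×10⁻⁷ F.
C = (1/C₁ + 1/C₂)⁻¹ = 1.30×10⁻⁷ F.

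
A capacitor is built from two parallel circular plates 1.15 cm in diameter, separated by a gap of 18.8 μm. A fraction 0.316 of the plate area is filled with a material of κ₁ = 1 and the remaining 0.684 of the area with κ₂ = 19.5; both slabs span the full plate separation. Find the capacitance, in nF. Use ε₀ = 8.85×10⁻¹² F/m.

A = π(1.15/2 cm)² = 1.04×10⁻⁴ m².
Side-by-side slabs ⇒ two capacitors in parallel, each spanning the full gap.
C₁ = κ₁ε₀A₁/d = 1.00 × 8.85×10⁻¹² × 3.28×10⁻⁵ / 1.88×10⁻⁵ = 1.55×10⁻¹¹ F.
C₂ = κ₂ε₀A₂/d = 19.5 × 8.85×10⁻¹² × 7.10×10⁻⁵ / 1.88×10⁻⁵ = 6.52×10⁻¹⁰ F.
C = C₁ + C₂ = 6.68×10⁻¹⁰ F.

0.668 nF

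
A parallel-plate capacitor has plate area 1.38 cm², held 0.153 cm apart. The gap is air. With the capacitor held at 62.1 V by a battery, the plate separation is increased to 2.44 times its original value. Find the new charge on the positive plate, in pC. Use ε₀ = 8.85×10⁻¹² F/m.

20.3 pC

A = 1.38 cm² = 1.38×10⁻⁴ m².
Initially C₁ = ε₀A/d = 8.85×10⁻¹² × 1.38×10⁻⁴ / 1.53×10⁻³ = 7.98×10⁻¹³ F.
Q₁ = 4.96×10⁻¹¹ C.
Battery connected ⇒ V is held fixed. C₂ = 0.410 C₁ and Q = CV, so Q₂/Q₁ = C₂/C₁ = 0.410.
Q₂ = 0.410 × 4.96×10⁻¹¹ = 2.03×10⁻¹¹ C.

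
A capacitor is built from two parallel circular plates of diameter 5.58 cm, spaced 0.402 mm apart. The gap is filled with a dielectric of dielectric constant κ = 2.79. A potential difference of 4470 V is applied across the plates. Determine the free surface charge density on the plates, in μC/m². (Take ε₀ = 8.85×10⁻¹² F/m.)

A = π(5.58/2 cm)² = 2.45×10⁻³ m².
C = κε₀A/d = 2.79 × 8.85×10⁻¹² × 2.45×10⁻³ / 4.02×10⁻⁴ = 1.50×10⁻¹⁰ F.
σ = Q/A = CV/A = 1.50×10⁻¹⁰ × 4470 / 2.45×10⁻³ = 2.75×10⁻⁴ C/m².

σ ≈ 275 μC/m²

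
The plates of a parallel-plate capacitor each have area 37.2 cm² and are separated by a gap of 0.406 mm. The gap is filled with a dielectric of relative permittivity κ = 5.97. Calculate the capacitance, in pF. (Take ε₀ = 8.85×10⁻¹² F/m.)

C ≈ 484 pF

A = 37.2 cm² = 3.72×10⁻³ m².
C = κε₀A/d = 5.97 × 8.85×10⁻¹² × 3.72×10⁻³ / 4.06×10⁻⁴ = 4.84×10⁻¹⁰ F.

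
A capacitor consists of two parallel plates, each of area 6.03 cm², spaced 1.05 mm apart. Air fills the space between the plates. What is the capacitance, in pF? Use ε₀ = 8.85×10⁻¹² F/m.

C ≈ 5.08 pF

A = 6.03 cm² = 6.03×10⁻⁴ m².
C = ε₀A/d = 8.85×10⁻¹² × 6.03×10⁻⁴ / 1.05×10⁻³ = 5.08×10⁻¹² F.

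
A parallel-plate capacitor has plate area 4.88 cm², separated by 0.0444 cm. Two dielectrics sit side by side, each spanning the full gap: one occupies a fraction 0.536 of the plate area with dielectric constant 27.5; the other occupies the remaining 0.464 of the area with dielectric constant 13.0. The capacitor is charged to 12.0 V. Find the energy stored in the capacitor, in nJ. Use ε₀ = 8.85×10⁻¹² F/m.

14.5 nJ

A = 4.88 cm² = 4.88×10⁻⁴ m².
Side-by-side slabs ⇒ two capacitors in parallel, each spanning the full gap.
C₁ = κ₁ε₀A₁/d = 27.5 × 8.85×10⁻¹² × 2.62×10⁻⁴ / 4.44×10⁻⁴ = 1.43×10⁻¹⁰ F.
C₂ = κ₂ε₀A₂/d = 13.0 × 8.85×10⁻¹² × 2.26×10⁻⁴ / 4.44×10⁻⁴ = 5.87×10⁻¹¹ F.
C = C₁ + C₂ = 2.02×10⁻¹⁰ F.
U = ½CV² = ½ × 2.02×10⁻¹⁰ × (12.0)² = 1.45×10⁻⁸ J.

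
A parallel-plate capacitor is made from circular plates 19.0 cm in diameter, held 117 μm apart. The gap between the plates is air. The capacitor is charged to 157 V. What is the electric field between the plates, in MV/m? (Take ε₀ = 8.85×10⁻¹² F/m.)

1.34 MV/m

E = V/d = 157 / 1.17×10⁻⁴ = 1.34×10⁶ V/m.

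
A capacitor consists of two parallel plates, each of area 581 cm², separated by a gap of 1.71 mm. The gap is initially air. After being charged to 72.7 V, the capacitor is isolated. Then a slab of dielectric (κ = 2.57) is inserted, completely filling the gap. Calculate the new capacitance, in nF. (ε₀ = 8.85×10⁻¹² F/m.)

0.773 nF

A = 581 cm² = 5.81×10⁻² m².
Initially C₁ = ε₀A/d = 8.85×10⁻¹² × 5.81×10⁻² / 1.71×10⁻³ = 3.01×10⁻¹⁰ F.
C = κε₀A/d scales with κ, so C₂/C₁ = κ = 2.57.
C₂ = 2.57 × 3.01×10⁻¹⁰ = 7.73×10⁻¹⁰ F.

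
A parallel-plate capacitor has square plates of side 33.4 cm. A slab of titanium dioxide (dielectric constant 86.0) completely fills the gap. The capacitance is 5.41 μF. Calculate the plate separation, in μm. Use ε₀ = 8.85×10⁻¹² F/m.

d ≈ 15.7 μm

A = (33.4 cm)² = 0.112 m².
d = κε₀A/C = 86.0 × 8.85×10⁻¹² × 0.112 / 5.41×10⁻⁶ = 1.57×10⁻⁵ m.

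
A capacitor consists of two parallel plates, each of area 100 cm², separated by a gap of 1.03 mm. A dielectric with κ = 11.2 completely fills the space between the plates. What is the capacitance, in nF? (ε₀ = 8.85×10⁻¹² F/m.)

0.962 nF

A = 100 cm² = 1.00×10⁻² m².
C = κε₀A/d = 11.2 × 8.85×10⁻¹² × 1.00×10⁻² / 1.03×10⁻³ = 9.62×10⁻¹⁰ F.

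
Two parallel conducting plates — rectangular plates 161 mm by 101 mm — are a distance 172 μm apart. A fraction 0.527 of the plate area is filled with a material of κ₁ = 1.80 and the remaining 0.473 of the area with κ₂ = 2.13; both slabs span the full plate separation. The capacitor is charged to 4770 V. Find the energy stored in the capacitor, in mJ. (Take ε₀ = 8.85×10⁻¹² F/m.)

A = 161 × 101 mm² = 1.63×10⁻² m².
Side-by-side slabs ⇒ two capacitors in parallel, each spanning the full gap.
C₁ = κ₁ε₀A₁/d = 1.80 × 8.85×10⁻¹² × 8.57×10⁻³ / 1.72×10⁻⁴ = 7.94×10⁻¹⁰ F.
C₂ = κ₂ε₀A₂/d = 2.13 × 8.85×10⁻¹² × 7.69×10⁻³ / 1.72×10⁻⁴ = 8.43×10⁻¹⁰ F.
C = C₁ + C₂ = 1.64×10⁻⁹ F.
U = ½CV² = ½ × 1.64×10⁻⁹ × (4770)² = 1.86×10⁻² J.

U ≈ 18.6 mJ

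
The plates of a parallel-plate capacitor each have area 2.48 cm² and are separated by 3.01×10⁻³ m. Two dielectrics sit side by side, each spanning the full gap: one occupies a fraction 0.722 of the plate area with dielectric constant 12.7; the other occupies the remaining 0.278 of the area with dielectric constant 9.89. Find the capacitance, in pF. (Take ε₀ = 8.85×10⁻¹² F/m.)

A = 2.48 cm² = 2.48×10⁻⁴ m².
Side-by-side slabs ⇒ two capacitors in parallel, each spanning the full gap.
C₁ = κ₁ε₀A₁/d = 12.7 × 8.85×10⁻¹² × 1.79×10⁻⁴ / 3.01×10⁻³ = 6.69×10⁻¹² F.
C₂ = κ₂ε₀A₂/d = 9.89 × 8.85×10⁻¹² × 6.89×10⁻⁵ / 3.01×10⁻³ = 2.00×10⁻¹² F.
C = C₁ + C₂ = 8.69×10⁻¹² F.

8.69 pF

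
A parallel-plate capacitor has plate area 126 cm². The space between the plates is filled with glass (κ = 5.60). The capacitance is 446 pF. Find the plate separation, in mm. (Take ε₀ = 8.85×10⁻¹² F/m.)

A = 126 cm² = 1.26×10⁻² m².
d = κε₀A/C = 5.60 × 8.85×10⁻¹² × 1.26×10⁻² / 4.46×10⁻¹⁰ = 1.40×10⁻³ m.

d ≈ 1.40 mm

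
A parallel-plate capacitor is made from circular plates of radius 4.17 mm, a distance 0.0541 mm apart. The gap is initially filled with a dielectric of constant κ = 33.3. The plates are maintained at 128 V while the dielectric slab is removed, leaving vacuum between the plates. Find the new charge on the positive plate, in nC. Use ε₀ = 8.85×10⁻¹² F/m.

Q ≈ 1.14 nC

A = π(4.17 mm)² = 5.46×10⁻⁵ m².
Initially C₁ = κε₀A/d = 33.3 × 8.85×10⁻¹² × 5.46×10⁻⁵ / 5.41×10⁻⁵ = 2.98×10⁻¹⁰ F.
Q₁ = 3.81×10⁻⁸ C.
Battery connected ⇒ V is held fixed. C₂ = 0.0300 C₁ and Q = CV, so Q₂/Q₁ = C₂/C₁ = 0.0300.
Q₂ = 0.0300 × 3.81×10⁻⁸ = 1.14×10⁻⁹ C.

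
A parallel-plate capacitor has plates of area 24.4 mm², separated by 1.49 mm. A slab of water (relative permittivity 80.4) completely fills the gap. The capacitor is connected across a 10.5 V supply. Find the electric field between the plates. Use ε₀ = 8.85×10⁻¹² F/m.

E ≈ 7.05 V/mm

E = V/d = 10.5 / 1.49×10⁻³ = 7.05×10³ V/m.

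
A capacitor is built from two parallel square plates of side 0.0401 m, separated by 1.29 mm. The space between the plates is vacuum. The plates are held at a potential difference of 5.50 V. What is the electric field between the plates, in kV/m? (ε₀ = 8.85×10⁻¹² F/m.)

E = V/d = 5.50 / 1.29×10⁻³ = 4.26×10³ V/m.

4.26 kV/m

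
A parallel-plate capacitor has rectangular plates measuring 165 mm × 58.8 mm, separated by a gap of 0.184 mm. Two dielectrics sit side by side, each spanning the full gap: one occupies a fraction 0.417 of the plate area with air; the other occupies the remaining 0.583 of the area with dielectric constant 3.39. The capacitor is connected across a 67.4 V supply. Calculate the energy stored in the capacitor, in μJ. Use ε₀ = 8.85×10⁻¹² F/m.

2.54 μJ

A = 165 × 58.8 mm² = 9.70×10⁻³ m².
Side-by-side slabs ⇒ two capacitors in parallel, each spanning the full gap.
C₁ = κ₁ε₀A₁/d = 1.00 × 8.85×10⁻¹² × 4.05×10⁻³ / 1.84×10⁻⁴ = 1.95×10⁻¹⁰ F.
C₂ = κ₂ε₀A₂/d = 3.39 × 8.85×10⁻¹² × 5.66×10⁻³ / 1.84×10⁻⁴ = 9.22×10⁻¹⁰ F.
C = C₁ + C₂ = 1.12×10⁻⁹ F.
U = ½CV² = ½ × 1.12×10⁻⁹ × (67.4)² = 2.54×10⁻⁶ J.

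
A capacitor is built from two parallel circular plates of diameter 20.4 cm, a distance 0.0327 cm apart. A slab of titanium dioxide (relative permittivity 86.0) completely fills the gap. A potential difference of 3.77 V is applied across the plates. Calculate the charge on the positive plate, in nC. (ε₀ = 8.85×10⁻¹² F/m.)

A = π(20.4/2 cm)² = 3.27×10⁻² m².
C = κε₀A/d = 86.0 × 8.85×10⁻¹² × 3.27×10⁻² / 3.27×10⁻⁴ = 7.61×10⁻⁸ F.
Q = CV = 7.61×10⁻⁸ × 3.77 = 2.87×10⁻⁷ C.

287 nC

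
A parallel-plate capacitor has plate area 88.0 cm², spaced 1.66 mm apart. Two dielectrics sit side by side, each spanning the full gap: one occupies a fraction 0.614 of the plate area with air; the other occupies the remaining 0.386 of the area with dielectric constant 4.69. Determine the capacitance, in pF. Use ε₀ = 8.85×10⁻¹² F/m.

C ≈ 114 pF

A = 88.0 cm² = 8.80×10⁻³ m².
Side-by-side slabs ⇒ two capacitors in parallel, each spanning the full gap.
C₁ = κ₁ε₀A₁/d = 1.00 × 8.85×10⁻¹² × 5.40×10⁻³ / 1.66×10⁻³ = 2.88×10⁻¹¹ F.
C₂ = κ₂ε₀A₂/d = 4.69 × 8.85×10⁻¹² × 3.40×10⁻³ / 1.66×10⁻³ = 8.49×10⁻¹¹ F.
C = C₁ + C₂ = 1.14×10⁻¹⁰ F.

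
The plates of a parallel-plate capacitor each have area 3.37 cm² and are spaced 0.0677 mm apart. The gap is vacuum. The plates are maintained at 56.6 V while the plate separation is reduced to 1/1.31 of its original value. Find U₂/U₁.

U₂/U₁ ≈ 1.31

Battery connected ⇒ V is held fixed.
C₂ = 1.31 C₁ and U = ½CV², so U₂/U₁ = C₂/C₁ = 1.31.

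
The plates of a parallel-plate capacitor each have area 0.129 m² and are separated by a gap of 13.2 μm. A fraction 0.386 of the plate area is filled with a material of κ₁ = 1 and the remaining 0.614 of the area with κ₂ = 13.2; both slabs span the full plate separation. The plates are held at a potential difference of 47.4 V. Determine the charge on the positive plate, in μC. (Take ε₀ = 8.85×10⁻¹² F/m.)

Side-by-side slabs ⇒ two capacitors in parallel, each spanning the full gap.
C₁ = κ₁ε₀A₁/d = 1.00 × 8.85×10⁻¹² × 4.98×10⁻² / 1.32×10⁻⁵ = 3.34×10⁻⁸ F.
C₂ = κ₂ε₀A₂/d = 13.2 × 8.85×10⁻¹² × 7.92×10⁻² / 1.32×10⁻⁵ = 7.01×10⁻⁷ F.
C = C₁ + C₂ = 7.34×10⁻⁷ F.
Q = CV = 7.34×10⁻⁷ × 47.4 = 3.48×10⁻⁵ C.

Q ≈ 34.8 μC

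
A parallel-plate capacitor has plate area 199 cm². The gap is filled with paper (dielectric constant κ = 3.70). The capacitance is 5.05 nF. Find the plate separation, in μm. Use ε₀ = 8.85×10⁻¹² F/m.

A = 199 cm² = 1.99×10⁻² m².
d = κε₀A/C = 3.70 × 8.85×10⁻¹² × 1.99×10⁻² / 5.05×10⁻⁹ = 1.29×10⁻⁴ m.

d ≈ 129 μm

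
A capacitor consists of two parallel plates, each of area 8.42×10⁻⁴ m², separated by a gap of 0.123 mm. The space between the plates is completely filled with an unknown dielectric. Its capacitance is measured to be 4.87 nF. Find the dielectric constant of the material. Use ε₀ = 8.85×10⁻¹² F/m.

κ = Cd/(ε₀A) = 4.87×10⁻⁹ × 1.23×10⁻⁴ / (8.85×10⁻¹² × 8.42×10⁻⁴) = 80.4.

80.4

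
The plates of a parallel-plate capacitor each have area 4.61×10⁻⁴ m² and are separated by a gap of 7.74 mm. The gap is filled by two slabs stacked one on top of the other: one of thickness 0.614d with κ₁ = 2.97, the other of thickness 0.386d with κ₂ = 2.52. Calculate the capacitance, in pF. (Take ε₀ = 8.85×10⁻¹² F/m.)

1.46 pF

Stacked slabs ⇒ two capacitors in series, each with the full plate area.
C₁ = κ₁ε₀A/d₁ = 2.97 × 8.85×10⁻¹² × 4.61×10⁻⁴ / 4.75×10⁻³ = 2.55×10⁻¹² F.
C₂ = κ₂ε₀A/d₂ = 2.52 × 8.85×10⁻¹² × 4.61×10⁻⁴ / 2.99×10⁻³ = 3.44×10⁻¹² F.
C = (1/C₁ + 1/C₂)⁻¹ = 1.46×10⁻¹² F.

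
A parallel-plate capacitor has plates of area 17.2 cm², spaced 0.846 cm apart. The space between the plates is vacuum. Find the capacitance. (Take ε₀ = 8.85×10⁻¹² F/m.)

1.80 pF

A = 17.2 cm² = 1.72×10⁻³ m².
C = ε₀A/d = 8.85×10⁻¹² × 1.72×10⁻³ / 8.46×10⁻³ = 1.80×10⁻¹² F.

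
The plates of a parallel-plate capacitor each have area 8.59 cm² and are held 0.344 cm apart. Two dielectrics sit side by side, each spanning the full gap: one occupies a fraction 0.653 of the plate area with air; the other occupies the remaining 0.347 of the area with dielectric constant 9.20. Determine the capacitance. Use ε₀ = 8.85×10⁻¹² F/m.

8.50 pF

A = 8.59 cm² = 8.59×10⁻⁴ m².
Side-by-side slabs ⇒ two capacitors in parallel, each spanning the full gap.
C₁ = κ₁ε₀A₁/d = 1.00 × 8.85×10⁻¹² × 5.61×10⁻⁴ / 3.44×10⁻³ = 1.44×10⁻¹² F.
C₂ = κ₂ε₀A₂/d = 9.20 × 8.85×10⁻¹² × 2.98×10⁻⁴ / 3.44×10⁻³ = 7.05×10⁻¹² F.
C = C₁ + C₂ = 8.50×10⁻¹² F.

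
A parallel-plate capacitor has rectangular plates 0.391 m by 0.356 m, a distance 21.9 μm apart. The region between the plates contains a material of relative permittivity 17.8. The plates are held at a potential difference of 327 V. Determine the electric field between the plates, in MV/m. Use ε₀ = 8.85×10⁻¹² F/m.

E ≈ 14.9 MV/m

E = V/d = 327 / 2.19×10⁻⁵ = 1.49×10⁷ V/m.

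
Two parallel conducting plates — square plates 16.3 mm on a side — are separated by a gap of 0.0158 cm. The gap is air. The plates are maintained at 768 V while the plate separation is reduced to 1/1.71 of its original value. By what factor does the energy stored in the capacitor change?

1.71

Battery connected ⇒ V is held fixed.
C₂ = 1.71 C₁ and U = ½CV², so U₂/U₁ = C₂/C₁ = 1.71.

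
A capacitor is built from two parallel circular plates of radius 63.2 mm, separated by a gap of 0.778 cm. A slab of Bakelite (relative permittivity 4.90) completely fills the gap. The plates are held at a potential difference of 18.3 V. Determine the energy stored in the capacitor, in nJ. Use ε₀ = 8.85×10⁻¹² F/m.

11.7 nJ

A = π(63.2 mm)² = 1.25×10⁻² m².
C = κε₀A/d = 4.90 × 8.85×10⁻¹² × 1.25×10⁻² / 7.78×10⁻³ = 6.99×10⁻¹¹ F.
U = ½CV² = ½ × 6.99×10⁻¹¹ × (18.3)² = 1.17×10⁻⁸ J.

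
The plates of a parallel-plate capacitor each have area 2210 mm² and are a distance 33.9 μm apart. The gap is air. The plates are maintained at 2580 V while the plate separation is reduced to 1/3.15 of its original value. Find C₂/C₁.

C = ε₀A/d scales as 1/d, so C₂/C₁ = d₁/d₂ = 3.15.

3.15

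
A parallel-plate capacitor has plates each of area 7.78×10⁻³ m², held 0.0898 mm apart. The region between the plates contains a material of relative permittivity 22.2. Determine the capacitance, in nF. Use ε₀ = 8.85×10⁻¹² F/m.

C = κε₀A/d = 22.2 × 8.85×10⁻¹² × 7.78×10⁻³ / 8.98×10⁻⁵ = 1.70×10⁻⁸ F.

C ≈ 17.0 nF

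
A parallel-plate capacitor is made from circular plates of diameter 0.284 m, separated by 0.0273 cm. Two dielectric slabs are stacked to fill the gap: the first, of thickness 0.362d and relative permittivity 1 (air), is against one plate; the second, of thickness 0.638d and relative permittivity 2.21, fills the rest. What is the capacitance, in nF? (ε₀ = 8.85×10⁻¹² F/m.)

A = π(0.284/2 m)² = 6.33×10⁻² m².
Stacked slabs ⇒ two capacitors in series, each with the full plate area.
C₁ = κ₁ε₀A/d₁ = 1.00 × 8.85×10⁻¹² × 6.33×10⁻² / 9.88×10⁻⁵ = 5.67×10⁻⁹ F.
C₂ = κ₂ε₀A/d₂ = 2.21 × 8.85×10⁻¹² × 6.33×10⁻² / 1.74×10⁻⁴ = 7.11×10⁻⁹ F.
C = (1/C₁ + 1/C₂)⁻¹ = 3.16×10⁻⁹ F.

3.16 nF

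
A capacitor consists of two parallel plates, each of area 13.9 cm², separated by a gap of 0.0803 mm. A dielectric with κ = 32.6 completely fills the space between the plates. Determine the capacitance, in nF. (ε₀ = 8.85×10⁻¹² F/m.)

4.99 nF

A = 13.9 cm² = 1.39×10⁻³ m².
C = κε₀A/d = 32.6 × 8.85×10⁻¹² × 1.39×10⁻³ / 8.03×10⁻⁵ = 4.99×10⁻⁹ F.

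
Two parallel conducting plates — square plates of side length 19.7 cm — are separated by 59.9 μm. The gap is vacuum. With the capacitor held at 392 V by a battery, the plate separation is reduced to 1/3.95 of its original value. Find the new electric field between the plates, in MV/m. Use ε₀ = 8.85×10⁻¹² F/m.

A = (19.7 cm)² = 3.88×10⁻² m².
Initially C₁ = ε₀A/d = 8.85×10⁻¹² × 3.88×10⁻² / 5.99×10⁻⁵ = 5.73×10⁻⁹ F.
E₁ = 6.54×10⁶ V/m.
Battery connected ⇒ V is held fixed. E = V/d, so E₂/E₁ = d₁/d₂ = 3.95.
E₂ = 3.95 × 6.54×10⁶ = 2.58×10⁷ V/m.

E ≈ 25.8 MV/m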